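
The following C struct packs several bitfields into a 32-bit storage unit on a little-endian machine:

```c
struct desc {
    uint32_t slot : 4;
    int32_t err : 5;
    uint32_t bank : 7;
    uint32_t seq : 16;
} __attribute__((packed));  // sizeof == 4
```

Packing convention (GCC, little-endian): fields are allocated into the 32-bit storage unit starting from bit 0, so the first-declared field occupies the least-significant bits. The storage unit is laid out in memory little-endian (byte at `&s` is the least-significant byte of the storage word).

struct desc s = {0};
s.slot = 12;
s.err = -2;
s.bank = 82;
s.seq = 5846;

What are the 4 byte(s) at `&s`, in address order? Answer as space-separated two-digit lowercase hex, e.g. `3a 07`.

ec a5 d6 16

[0+:4] slot=12 & 0xf = 0xc; word=0x0000000c
[4+:5] err=-2 & 0x1f = 0x1e; word=0x000001ec
[9+:7] bank=82 & 0x7f = 0x52; word=0x0000a5ec
[16+:16] seq=5846 & 0xffff = 0x16d6; word=0x16d6a5ec
word = 0x16d6a5ec → little-endian bytes:
  [0]=0xec  [1]=0xa5  [2]=0xd6  [3]=0x16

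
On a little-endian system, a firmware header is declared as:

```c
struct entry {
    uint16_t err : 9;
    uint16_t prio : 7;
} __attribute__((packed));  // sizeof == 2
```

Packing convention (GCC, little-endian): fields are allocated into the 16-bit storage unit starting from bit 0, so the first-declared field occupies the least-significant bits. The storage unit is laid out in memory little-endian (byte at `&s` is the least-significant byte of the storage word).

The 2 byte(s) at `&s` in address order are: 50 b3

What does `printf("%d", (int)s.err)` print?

[0]=0x50 [1]=0xb3 (little-endian) → word 0xb350
err [0+:9] = (word>>0) & 0x1ff = 336  ←
prio [9+:7] = (word>>9) & 0x7f = 89

336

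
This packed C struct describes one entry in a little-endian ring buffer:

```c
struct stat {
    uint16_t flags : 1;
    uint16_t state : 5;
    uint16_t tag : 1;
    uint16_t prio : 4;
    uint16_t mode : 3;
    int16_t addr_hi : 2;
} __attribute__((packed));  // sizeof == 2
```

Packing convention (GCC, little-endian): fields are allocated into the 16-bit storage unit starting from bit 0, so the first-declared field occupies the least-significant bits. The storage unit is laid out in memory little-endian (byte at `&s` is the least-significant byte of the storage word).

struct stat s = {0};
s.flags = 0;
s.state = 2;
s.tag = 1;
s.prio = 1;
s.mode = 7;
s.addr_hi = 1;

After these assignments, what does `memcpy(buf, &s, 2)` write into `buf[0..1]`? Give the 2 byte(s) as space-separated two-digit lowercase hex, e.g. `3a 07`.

[0+:1] flags=0 & 0x1 = 0x0; word=0x0000
[1+:5] state=2 & 0x1f = 0x2; word=0x0004
[6+:1] tag=1 & 0x1 = 0x1; word=0x0044
[7+:4] prio=1 & 0xf = 0x1; word=0x00c4
[11+:3] mode=7 & 0x7 = 0x7; word=0x38c4
[14+:2] addr_hi=1 & 0x3 = 0x1; word=0x78c4
word = 0x78c4 → little-endian bytes:
  [0]=0xc4  [1]=0x78

c4 78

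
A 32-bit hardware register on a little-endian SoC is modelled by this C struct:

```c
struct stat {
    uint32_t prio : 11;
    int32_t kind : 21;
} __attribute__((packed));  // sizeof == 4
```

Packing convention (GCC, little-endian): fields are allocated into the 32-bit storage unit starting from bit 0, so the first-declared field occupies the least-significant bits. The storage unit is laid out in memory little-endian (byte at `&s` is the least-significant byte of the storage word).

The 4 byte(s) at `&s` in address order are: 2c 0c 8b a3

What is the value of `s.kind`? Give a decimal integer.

[0]=0x2c [1]=0x0c [2]=0x8b [3]=0xa3 (little-endian) → word 0xa38b0c2c
prio [0+:11] = (word>>0) & 0x7ff = 1068
kind [11+:21] = (word>>11) & 0x1fffff = 1339745  ←
kind signed 21b, MSB=1: 1339745 - 2097152 = -757407

-757407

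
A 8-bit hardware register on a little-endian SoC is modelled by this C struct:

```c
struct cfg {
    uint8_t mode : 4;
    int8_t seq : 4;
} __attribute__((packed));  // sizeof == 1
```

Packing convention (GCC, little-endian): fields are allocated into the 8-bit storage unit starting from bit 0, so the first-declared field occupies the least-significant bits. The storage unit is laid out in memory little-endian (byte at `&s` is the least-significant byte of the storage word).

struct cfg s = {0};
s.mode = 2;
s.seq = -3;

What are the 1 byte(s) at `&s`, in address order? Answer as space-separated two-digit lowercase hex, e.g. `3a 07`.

mode:4 = 2 → 0x2 << 0 → word 0x02
seq:4 = -3 → 0xd << 4 → word 0xd2
word = 0xd2 → little-endian bytes:
  [0]=0xd2

d2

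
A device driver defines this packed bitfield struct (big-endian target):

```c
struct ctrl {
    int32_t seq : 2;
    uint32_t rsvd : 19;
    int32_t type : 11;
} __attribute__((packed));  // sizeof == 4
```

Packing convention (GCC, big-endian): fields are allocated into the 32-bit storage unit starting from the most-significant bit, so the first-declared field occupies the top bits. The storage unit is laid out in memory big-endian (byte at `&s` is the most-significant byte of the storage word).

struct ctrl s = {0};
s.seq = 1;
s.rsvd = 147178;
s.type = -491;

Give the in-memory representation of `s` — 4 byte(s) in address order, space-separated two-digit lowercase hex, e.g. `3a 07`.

51 f7 56 15

[30+:2] seq=1 & 0x3 = 0x1; word=0x40000000
[11+:19] rsvd=147178 & 0x7ffff = 0x23eea; word=0x51f75000
[0+:11] type=-491 & 0x7ff = 0x615; word=0x51f75615
word = 0x51f75615 → big-endian bytes:
  [0]=0x51  [1]=0xf7  [2]=0x56  [3]=0x15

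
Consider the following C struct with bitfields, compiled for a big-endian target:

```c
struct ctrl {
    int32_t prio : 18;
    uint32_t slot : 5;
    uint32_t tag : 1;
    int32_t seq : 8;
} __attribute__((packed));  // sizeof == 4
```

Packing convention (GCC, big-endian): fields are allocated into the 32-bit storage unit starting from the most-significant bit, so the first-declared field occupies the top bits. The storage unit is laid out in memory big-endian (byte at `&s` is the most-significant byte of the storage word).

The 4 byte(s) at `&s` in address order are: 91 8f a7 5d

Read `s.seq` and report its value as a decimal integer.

[0]=0x91 [1]=0x8f [2]=0xa7 [3]=0x5d (big-endian) → word 0x918fa75d
prio [14+:18] = (word>>14) & 0x3ffff = 149054
slot [9+:5] = (word>>9) & 0x1f = 19
tag [8+:1] = (word>>8) & 0x1 = 1
seq [0+:8] = (word>>0) & 0xff = 93  ←
seq signed 8b, MSB=0: value = 93

93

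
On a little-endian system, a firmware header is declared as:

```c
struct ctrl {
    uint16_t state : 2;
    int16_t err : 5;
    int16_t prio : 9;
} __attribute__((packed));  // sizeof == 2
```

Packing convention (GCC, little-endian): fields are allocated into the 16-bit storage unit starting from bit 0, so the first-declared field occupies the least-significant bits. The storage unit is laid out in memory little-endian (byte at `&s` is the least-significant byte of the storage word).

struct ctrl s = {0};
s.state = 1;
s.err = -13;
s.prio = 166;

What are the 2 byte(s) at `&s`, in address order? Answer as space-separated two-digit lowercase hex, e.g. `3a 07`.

state (2b) val=1 bits=0x1 at bit 0: 0x0001
err (5b) val=-13 bits=0x13 at bit 2: 0x004d
prio (9b) val=166 bits=0xa6 at bit 7: 0x534d
word = 0x534d → little-endian bytes:
  [0]=0x4d  [1]=0x53

4d 53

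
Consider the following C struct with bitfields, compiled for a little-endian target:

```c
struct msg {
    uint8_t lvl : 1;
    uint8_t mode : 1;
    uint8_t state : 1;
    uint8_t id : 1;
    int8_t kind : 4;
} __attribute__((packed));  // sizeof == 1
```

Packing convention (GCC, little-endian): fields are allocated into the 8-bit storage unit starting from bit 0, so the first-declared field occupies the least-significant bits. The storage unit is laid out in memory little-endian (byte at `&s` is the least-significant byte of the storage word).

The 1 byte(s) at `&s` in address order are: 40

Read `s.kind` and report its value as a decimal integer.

[0]=0x40 (little-endian) → word 0x40
lvl:1 @ bit 0 → (0x40>>0)&0x1 = 0x0
mode:1 @ bit 1 → (0x40>>1)&0x1 = 0x0
state:1 @ bit 2 → (0x40>>2)&0x1 = 0x0
id:1 @ bit 3 → (0x40>>3)&0x1 = 0x0
kind:4 @ bit 4 → (0x40>>4)&0xf = 0x4  ←
kind signed 4b, MSB=0: value = 4

4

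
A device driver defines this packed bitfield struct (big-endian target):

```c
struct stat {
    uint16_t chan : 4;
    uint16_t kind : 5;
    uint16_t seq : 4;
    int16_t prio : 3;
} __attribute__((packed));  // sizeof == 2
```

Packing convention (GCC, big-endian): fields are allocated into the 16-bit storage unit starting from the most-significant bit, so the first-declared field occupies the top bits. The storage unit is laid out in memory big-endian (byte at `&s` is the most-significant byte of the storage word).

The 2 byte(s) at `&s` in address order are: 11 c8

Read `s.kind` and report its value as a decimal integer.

3

[0]=0x11 [1]=0xc8 (big-endian) → word 0x11c8
chan [12+:4] = (word>>12) & 0xf = 1
kind [7+:5] = (word>>7) & 0x1f = 3  ←
seq [3+:4] = (word>>3) & 0xf = 9
prio [0+:3] = (word>>0) & 0x7 = 0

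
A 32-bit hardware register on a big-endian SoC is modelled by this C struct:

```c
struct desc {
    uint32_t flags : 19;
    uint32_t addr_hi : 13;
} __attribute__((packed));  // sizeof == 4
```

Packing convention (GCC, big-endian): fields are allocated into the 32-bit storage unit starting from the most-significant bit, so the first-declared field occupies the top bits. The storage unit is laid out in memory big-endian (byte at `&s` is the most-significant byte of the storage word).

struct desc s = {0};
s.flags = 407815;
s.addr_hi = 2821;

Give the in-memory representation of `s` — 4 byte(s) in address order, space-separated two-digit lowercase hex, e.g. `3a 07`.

flags:19 = 407815 → 0x63907 << 13 → word 0xc720e000
addr_hi:13 = 2821 → 0xb05 << 0 → word 0xc720eb05
word = 0xc720eb05 → big-endian bytes:
  [0]=0xc7  [1]=0x20  [2]=0xeb  [3]=0x05

c7 20 eb 05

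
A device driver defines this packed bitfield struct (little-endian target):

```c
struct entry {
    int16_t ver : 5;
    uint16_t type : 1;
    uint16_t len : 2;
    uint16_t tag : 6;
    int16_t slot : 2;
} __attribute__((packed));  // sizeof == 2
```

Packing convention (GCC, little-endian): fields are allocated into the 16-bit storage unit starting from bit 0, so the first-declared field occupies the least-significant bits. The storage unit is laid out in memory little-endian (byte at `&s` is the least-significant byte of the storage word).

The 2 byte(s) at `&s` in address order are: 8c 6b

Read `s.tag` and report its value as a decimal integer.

43

[0]=0x8c [1]=0x6b (little-endian) → word 0x6b8c
ver [0+:5] = (word>>0) & 0x1f = 12
type [5+:1] = (word>>5) & 0x1 = 0
len [6+:2] = (word>>6) & 0x3 = 2
tag [8+:6] = (word>>8) & 0x3f = 43  ←
slot [14+:2] = (word>>14) & 0x3 = 1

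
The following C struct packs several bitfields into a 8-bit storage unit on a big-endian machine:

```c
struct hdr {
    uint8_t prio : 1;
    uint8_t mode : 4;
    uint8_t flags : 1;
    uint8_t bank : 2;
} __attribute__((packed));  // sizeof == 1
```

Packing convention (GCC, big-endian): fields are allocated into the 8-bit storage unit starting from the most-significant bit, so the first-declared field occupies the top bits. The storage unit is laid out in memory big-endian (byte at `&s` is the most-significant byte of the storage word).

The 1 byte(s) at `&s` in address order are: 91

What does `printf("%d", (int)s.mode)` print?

[0]=0x91 (big-endian) → word 0x91
prio [7+:1] = (word>>7) & 0x1 = 1
mode [3+:4] = (word>>3) & 0xf = 2  ←
flags [2+:1] = (word>>2) & 0x1 = 0
bank [0+:2] = (word>>0) & 0x3 = 1

2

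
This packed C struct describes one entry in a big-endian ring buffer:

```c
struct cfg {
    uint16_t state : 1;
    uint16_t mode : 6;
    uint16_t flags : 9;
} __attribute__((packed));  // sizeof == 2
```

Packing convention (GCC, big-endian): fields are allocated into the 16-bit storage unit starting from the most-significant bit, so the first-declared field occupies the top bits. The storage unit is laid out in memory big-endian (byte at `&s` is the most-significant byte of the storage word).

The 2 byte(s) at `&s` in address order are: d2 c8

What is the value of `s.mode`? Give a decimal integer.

41

[0]=0xd2 [1]=0xc8 (big-endian) → word 0xd2c8
state [15+:1] = (word>>15) & 0x1 = 1
mode [9+:6] = (word>>9) & 0x3f = 41  ←
flags [0+:9] = (word>>0) & 0x1ff = 200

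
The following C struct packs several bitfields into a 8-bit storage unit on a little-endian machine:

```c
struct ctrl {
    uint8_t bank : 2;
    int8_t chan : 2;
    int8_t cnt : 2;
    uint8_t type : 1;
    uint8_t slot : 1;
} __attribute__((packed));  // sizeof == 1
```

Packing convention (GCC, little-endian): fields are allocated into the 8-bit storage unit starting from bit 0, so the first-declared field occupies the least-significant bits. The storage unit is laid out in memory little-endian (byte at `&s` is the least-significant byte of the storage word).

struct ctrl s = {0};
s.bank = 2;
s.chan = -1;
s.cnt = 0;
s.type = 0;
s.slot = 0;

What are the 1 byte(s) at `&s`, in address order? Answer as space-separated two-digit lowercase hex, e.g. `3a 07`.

bank (2b) val=2 bits=0x2 at bit 0: 0x02
chan (2b) val=-1 bits=0x3 at bit 2: 0x0e
cnt (2b) val=0 bits=0x0 at bit 4: 0x0e
type (1b) val=0 bits=0x0 at bit 6: 0x0e
slot (1b) val=0 bits=0x0 at bit 7: 0x0e
word = 0x0e → little-endian bytes:
  [0]=0x0e

0e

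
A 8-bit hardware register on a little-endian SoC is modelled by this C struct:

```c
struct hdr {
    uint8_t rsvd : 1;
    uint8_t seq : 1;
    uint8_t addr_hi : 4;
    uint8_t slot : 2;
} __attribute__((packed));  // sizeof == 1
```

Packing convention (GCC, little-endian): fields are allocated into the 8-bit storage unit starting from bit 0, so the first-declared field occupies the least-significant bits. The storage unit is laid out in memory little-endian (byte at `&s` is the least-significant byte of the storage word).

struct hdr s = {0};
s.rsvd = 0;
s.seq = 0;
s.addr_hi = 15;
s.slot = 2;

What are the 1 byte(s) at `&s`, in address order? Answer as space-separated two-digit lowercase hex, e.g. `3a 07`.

bc

rsvd:1 = 0 → 0x0 << 0 → word 0x00
seq:1 = 0 → 0x0 << 1 → word 0x00
addr_hi:4 = 15 → 0xf << 2 → word 0x3c
slot:2 = 2 → 0x2 << 6 → word 0xbc
word = 0xbc → little-endian bytes:
  [0]=0xbc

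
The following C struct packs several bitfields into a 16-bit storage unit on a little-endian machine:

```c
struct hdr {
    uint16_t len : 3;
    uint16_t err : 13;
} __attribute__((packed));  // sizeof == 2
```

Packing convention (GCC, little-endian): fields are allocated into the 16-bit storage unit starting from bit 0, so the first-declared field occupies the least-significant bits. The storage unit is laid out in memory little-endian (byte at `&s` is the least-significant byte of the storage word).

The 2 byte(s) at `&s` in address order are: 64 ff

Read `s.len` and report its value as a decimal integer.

4

[0]=0x64 [1]=0xff (little-endian) → word 0xff64
len:3 @ bit 0 → (0xff64>>0)&0x7 = 0x4  ←
err:13 @ bit 3 → (0xff64>>3)&0x1fff = 0x1fec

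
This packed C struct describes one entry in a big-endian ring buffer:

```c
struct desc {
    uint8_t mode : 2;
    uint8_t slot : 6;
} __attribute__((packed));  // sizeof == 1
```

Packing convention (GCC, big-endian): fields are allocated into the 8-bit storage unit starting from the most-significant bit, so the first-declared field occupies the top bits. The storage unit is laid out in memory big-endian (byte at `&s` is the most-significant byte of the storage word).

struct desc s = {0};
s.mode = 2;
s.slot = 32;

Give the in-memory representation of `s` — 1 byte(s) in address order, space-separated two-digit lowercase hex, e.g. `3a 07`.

mode (2b) val=2 bits=0x2 at bit 6: 0x80
slot (6b) val=32 bits=0x20 at bit 0: 0xa0
word = 0xa0 → big-endian bytes:
  [0]=0xa0

a0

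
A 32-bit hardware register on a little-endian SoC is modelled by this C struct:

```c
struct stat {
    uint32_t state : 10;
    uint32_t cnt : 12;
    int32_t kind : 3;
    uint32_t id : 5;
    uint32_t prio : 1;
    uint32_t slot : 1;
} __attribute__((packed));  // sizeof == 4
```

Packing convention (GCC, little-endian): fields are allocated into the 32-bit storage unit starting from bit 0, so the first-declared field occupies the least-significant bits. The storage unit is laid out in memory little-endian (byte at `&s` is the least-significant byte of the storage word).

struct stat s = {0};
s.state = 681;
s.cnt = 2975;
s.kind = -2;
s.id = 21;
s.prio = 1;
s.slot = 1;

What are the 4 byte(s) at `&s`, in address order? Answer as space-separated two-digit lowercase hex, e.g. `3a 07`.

a9 7e ae eb

state (10b) val=681 bits=0x2a9 at bit 0: 0x000002a9
cnt (12b) val=2975 bits=0xb9f at bit 10: 0x002e7ea9
kind (3b) val=-2 bits=0x6 at bit 22: 0x01ae7ea9
id (5b) val=21 bits=0x15 at bit 25: 0x2bae7ea9
prio (1b) val=1 bits=0x1 at bit 30: 0x6bae7ea9
slot (1b) val=1 bits=0x1 at bit 31: 0xebae7ea9
word = 0xebae7ea9 → little-endian bytes:
  [0]=0xa9  [1]=0x7e  [2]=0xae  [3]=0xeb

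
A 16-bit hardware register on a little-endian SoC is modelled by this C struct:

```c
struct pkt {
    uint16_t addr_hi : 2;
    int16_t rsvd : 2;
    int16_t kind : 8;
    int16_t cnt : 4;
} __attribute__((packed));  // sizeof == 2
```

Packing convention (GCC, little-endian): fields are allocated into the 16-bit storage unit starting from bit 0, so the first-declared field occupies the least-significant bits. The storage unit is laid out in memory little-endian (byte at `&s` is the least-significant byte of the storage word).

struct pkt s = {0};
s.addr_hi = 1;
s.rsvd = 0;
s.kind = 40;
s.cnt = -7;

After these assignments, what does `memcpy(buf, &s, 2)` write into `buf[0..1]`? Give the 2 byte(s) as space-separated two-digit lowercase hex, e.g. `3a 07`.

81 92

addr_hi:2 = 1 → 0x1 << 0 → word 0x0001
rsvd:2 = 0 → 0x0 << 2 → word 0x0001
kind:8 = 40 → 0x28 << 4 → word 0x0281
cnt:4 = -7 → 0x9 << 12 → word 0x9281
word = 0x9281 → little-endian bytes:
  [0]=0x81  [1]=0x92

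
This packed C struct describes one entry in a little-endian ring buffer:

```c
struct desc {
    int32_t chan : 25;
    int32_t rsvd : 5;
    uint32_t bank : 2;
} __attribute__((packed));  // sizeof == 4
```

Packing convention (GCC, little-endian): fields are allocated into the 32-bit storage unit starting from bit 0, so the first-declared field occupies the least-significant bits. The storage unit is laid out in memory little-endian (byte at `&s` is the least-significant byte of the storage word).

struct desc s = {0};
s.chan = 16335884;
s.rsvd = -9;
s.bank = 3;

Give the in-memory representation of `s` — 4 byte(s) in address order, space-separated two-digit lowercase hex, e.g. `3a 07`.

[0+:25] chan=16335884 & 0x1ffffff = 0xf9440c; word=0x00f9440c
[25+:5] rsvd=-9 & 0x1f = 0x17; word=0x2ef9440c
[30+:2] bank=3 & 0x3 = 0x3; word=0xeef9440c
word = 0xeef9440c → little-endian bytes:
  [0]=0x0c  [1]=0x44  [2]=0xf9  [3]=0xee

0c 44 f9 ee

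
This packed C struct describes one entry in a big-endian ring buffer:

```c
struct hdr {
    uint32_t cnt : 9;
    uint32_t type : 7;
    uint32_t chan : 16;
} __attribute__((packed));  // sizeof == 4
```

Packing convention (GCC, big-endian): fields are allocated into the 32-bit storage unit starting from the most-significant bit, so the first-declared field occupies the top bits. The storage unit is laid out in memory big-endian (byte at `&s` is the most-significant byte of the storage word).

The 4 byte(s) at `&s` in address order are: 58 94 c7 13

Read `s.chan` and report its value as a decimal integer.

[0]=0x58 [1]=0x94 [2]=0xc7 [3]=0x13 (big-endian) → word 0x5894c713
cnt:9 @ bit 23 → (0x5894c713>>23)&0x1ff = 0xb1
type:7 @ bit 16 → (0x5894c713>>16)&0x7f = 0x14
chan:16 @ bit 0 → (0x5894c713>>0)&0xffff = 0xc713  ←

50963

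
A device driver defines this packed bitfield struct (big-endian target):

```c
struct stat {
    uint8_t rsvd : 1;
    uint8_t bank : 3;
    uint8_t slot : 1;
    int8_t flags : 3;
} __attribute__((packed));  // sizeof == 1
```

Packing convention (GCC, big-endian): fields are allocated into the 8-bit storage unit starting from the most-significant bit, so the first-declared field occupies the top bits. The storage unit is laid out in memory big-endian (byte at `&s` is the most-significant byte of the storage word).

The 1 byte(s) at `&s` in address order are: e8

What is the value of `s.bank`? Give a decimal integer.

[0]=0xe8 (big-endian) → word 0xe8
rsvd:1 @ bit 7 → (0xe8>>7)&0x1 = 0x1
bank:3 @ bit 4 → (0xe8>>4)&0x7 = 0x6  ←
slot:1 @ bit 3 → (0xe8>>3)&0x1 = 0x1
flags:3 @ bit 0 → (0xe8>>0)&0x7 = 0x0

6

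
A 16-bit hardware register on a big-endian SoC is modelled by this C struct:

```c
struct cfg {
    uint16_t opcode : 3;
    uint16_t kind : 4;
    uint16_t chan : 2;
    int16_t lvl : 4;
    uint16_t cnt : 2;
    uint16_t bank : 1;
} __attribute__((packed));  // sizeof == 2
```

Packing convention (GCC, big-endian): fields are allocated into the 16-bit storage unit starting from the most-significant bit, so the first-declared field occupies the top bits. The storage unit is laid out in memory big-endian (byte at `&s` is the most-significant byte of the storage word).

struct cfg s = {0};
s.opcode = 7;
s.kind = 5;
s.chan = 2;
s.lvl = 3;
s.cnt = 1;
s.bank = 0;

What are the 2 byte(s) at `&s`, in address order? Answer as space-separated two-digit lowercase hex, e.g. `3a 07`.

eb 1a

[13+:3] opcode=7 & 0x7 = 0x7; word=0xe000
[9+:4] kind=5 & 0xf = 0x5; word=0xea00
[7+:2] chan=2 & 0x3 = 0x2; word=0xeb00
[3+:4] lvl=3 & 0xf = 0x3; word=0xeb18
[1+:2] cnt=1 & 0x3 = 0x1; word=0xeb1a
[0+:1] bank=0 & 0x1 = 0x0; word=0xeb1a
word = 0xeb1a → big-endian bytes:
  [0]=0xeb  [1]=0x1a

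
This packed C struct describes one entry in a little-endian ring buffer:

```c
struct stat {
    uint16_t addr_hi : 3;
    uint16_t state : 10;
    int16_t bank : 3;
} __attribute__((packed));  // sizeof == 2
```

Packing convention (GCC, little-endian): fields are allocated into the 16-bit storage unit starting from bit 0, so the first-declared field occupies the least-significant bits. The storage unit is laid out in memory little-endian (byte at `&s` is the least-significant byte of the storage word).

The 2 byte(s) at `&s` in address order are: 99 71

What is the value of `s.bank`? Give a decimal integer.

[0]=0x99 [1]=0x71 (little-endian) → word 0x7199
addr_hi:3 @ bit 0 → (0x7199>>0)&0x7 = 0x1
state:10 @ bit 3 → (0x7199>>3)&0x3ff = 0x233
bank:3 @ bit 13 → (0x7199>>13)&0x7 = 0x3  ←
bank signed 3b, MSB=0: value = 3

3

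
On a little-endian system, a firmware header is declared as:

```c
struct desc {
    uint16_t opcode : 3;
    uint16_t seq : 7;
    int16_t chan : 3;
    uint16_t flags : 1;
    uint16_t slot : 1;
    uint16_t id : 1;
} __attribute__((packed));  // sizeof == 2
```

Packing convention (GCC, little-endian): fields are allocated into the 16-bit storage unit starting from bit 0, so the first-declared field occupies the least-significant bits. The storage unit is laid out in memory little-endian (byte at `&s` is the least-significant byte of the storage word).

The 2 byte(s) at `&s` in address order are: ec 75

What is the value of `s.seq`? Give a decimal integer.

[0]=0xec [1]=0x75 (little-endian) → word 0x75ec
opcode:3 @ bit 0 → (0x75ec>>0)&0x7 = 0x4
seq:7 @ bit 3 → (0x75ec>>3)&0x7f = 0x3d  ←
chan:3 @ bit 10 → (0x75ec>>10)&0x7 = 0x5
flags:1 @ bit 13 → (0x75ec>>13)&0x1 = 0x1
slot:1 @ bit 14 → (0x75ec>>14)&0x1 = 0x1
id:1 @ bit 15 → (0x75ec>>15)&0x1 = 0x0

61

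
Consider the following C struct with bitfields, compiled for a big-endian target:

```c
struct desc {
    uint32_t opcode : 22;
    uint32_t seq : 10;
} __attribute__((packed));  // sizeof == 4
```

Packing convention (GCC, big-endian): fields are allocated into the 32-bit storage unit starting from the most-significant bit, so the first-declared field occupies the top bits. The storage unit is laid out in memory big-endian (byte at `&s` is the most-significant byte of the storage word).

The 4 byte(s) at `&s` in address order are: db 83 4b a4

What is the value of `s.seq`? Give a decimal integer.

[0]=0xdb [1]=0x83 [2]=0x4b [3]=0xa4 (big-endian) → word 0xdb834ba4
opcode:22 @ bit 10 → (0xdb834ba4>>10)&0x3fffff = 0x36e0d2
seq:10 @ bit 0 → (0xdb834ba4>>0)&0x3ff = 0x3a4  ←

932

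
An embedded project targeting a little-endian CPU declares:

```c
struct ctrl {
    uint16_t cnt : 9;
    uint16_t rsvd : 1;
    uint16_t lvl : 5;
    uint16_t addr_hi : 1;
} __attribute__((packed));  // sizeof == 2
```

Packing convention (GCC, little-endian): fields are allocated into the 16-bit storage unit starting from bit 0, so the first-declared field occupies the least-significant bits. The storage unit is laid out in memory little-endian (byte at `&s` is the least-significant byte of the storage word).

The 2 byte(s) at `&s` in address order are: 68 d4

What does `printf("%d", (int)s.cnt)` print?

[0]=0x68 [1]=0xd4 (little-endian) → word 0xd468
cnt [0+:9] = (word>>0) & 0x1ff = 104  ←
rsvd [9+:1] = (word>>9) & 0x1 = 0
lvl [10+:5] = (word>>10) & 0x1f = 21
addr_hi [15+:1] = (word>>15) & 0x1 = 1

104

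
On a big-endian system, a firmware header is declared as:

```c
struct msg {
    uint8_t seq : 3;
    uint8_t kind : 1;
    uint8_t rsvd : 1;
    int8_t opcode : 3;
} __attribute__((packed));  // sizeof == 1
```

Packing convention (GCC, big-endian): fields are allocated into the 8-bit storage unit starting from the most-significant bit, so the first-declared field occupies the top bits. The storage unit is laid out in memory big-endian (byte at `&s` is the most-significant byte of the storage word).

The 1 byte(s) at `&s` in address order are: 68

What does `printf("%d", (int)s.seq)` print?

3

[0]=0x68 (big-endian) → word 0x68
seq [5+:3] = (word>>5) & 0x7 = 3  ←
kind [4+:1] = (word>>4) & 0x1 = 0
rsvd [3+:1] = (word>>3) & 0x1 = 1
opcode [0+:3] = (word>>0) & 0x7 = 0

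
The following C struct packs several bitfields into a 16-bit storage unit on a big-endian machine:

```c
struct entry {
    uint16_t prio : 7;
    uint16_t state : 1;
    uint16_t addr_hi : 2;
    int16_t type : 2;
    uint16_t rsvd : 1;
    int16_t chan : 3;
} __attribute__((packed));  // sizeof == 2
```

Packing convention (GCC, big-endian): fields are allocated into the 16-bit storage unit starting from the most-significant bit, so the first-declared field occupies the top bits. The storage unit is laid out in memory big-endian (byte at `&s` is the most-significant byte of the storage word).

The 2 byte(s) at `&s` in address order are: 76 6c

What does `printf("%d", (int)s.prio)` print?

[0]=0x76 [1]=0x6c (big-endian) → word 0x766c
prio [9+:7] = (word>>9) & 0x7f = 59  ←
state [8+:1] = (word>>8) & 0x1 = 0
addr_hi [6+:2] = (word>>6) & 0x3 = 1
type [4+:2] = (word>>4) & 0x3 = 2
rsvd [3+:1] = (word>>3) & 0x1 = 1
chan [0+:3] = (word>>0) & 0x7 = 4

59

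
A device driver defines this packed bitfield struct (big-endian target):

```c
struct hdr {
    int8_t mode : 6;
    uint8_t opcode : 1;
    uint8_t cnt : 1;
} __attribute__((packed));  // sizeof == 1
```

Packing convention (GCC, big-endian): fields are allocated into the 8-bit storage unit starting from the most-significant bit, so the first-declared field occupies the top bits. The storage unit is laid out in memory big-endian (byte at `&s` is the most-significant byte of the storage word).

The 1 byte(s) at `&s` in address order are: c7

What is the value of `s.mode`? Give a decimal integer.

-15

[0]=0xc7 (big-endian) → word 0xc7
mode:6 @ bit 2 → (0xc7>>2)&0x3f = 0x31  ←
opcode:1 @ bit 1 → (0xc7>>1)&0x1 = 0x1
cnt:1 @ bit 0 → (0xc7>>0)&0x1 = 0x1
mode signed 6b, MSB=1: 49 - 64 = -15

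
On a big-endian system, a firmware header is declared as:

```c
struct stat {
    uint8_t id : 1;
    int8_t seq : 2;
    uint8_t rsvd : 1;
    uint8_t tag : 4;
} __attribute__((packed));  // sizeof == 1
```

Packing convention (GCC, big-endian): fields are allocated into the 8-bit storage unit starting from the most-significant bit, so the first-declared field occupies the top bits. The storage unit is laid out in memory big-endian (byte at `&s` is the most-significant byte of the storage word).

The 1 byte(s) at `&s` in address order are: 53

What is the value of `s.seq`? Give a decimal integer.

-2

[0]=0x53 (big-endian) → word 0x53
id:1 @ bit 7 → (0x53>>7)&0x1 = 0x0
seq:2 @ bit 5 → (0x53>>5)&0x3 = 0x2  ←
rsvd:1 @ bit 4 → (0x53>>4)&0x1 = 0x1
tag:4 @ bit 0 → (0x53>>0)&0xf = 0x3
seq signed 2b, MSB=1: 2 - 4 = -2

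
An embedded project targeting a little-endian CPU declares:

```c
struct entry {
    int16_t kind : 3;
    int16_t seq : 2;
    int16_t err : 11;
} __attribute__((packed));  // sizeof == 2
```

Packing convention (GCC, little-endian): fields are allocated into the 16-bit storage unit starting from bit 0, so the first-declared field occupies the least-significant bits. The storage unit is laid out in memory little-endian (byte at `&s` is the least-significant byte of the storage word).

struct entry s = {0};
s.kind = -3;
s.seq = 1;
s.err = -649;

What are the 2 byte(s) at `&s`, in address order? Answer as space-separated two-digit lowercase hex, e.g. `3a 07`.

kind (3b) val=-3 bits=0x5 at bit 0: 0x0005
seq (2b) val=1 bits=0x1 at bit 3: 0x000d
err (11b) val=-649 bits=0x577 at bit 5: 0xaeed
word = 0xaeed → little-endian bytes:
  [0]=0xed  [1]=0xae

ed ae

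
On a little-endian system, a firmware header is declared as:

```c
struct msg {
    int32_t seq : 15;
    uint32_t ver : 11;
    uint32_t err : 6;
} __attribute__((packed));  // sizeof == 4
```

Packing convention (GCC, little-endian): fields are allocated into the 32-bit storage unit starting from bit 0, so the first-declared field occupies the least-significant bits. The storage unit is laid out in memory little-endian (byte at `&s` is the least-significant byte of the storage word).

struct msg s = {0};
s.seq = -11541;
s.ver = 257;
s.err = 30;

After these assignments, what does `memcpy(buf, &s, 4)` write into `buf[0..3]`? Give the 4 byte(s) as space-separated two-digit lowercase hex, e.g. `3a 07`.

seq (15b) val=-11541 bits=0x52eb at bit 0: 0x000052eb
ver (11b) val=257 bits=0x101 at bit 15: 0x0080d2eb
err (6b) val=30 bits=0x1e at bit 26: 0x7880d2eb
word = 0x7880d2eb → little-endian bytes:
  [0]=0xeb  [1]=0xd2  [2]=0x80  [3]=0x78

eb d2 80 78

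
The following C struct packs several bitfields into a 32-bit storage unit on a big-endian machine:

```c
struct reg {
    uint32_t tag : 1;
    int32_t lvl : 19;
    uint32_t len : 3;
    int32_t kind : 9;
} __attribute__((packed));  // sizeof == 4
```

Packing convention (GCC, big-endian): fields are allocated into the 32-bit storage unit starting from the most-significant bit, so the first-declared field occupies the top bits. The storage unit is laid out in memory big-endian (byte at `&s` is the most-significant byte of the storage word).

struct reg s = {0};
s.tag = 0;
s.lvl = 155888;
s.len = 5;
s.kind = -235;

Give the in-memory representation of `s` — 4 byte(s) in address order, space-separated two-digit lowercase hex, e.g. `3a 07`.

[31+:1] tag=0 & 0x1 = 0x0; word=0x00000000
[12+:19] lvl=155888 & 0x7ffff = 0x260f0; word=0x260f0000
[9+:3] len=5 & 0x7 = 0x5; word=0x260f0a00
[0+:9] kind=-235 & 0x1ff = 0x115; word=0x260f0b15
word = 0x260f0b15 → big-endian bytes:
  [0]=0x26  [1]=0x0f  [2]=0x0b  [3]=0x15

26 0f 0b 15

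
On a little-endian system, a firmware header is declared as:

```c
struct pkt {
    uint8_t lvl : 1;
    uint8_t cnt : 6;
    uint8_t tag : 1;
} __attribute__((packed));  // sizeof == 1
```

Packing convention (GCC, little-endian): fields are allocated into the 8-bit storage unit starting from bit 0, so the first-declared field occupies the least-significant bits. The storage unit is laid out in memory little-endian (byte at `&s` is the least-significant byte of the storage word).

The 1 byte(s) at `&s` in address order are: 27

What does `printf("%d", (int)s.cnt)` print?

19

[0]=0x27 (little-endian) → word 0x27
lvl [0+:1] = (word>>0) & 0x1 = 1
cnt [1+:6] = (word>>1) & 0x3f = 19  ←
tag [7+:1] = (word>>7) & 0x1 = 0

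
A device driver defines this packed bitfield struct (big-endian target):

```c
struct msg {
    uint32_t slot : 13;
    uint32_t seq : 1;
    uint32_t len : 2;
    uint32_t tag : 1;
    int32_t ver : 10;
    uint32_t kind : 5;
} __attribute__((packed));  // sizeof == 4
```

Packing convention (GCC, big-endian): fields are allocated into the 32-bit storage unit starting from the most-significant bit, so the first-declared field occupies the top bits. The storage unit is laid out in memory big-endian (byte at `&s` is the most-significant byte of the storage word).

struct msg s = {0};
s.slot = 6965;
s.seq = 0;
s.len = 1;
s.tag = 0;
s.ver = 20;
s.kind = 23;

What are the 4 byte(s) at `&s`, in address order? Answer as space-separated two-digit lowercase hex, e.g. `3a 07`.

slot (13b) val=6965 bits=0x1b35 at bit 19: 0xd9a80000
seq (1b) val=0 bits=0x0 at bit 18: 0xd9a80000
len (2b) val=1 bits=0x1 at bit 16: 0xd9a90000
tag (1b) val=0 bits=0x0 at bit 15: 0xd9a90000
ver (10b) val=20 bits=0x14 at bit 5: 0xd9a90280
kind (5b) val=23 bits=0x17 at bit 0: 0xd9a90297
word = 0xd9a90297 → big-endian bytes:
  [0]=0xd9  [1]=0xa9  [2]=0x02  [3]=0x97

d9 a9 02 97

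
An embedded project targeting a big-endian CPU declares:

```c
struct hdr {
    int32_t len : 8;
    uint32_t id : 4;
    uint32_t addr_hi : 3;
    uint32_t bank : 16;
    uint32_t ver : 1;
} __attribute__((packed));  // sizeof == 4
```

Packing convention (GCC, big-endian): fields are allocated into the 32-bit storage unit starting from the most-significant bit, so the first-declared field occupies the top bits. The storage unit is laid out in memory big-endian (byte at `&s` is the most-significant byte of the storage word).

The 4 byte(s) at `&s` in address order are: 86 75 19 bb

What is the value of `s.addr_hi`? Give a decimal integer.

2

[0]=0x86 [1]=0x75 [2]=0x19 [3]=0xbb (big-endian) → word 0x867519bb
len:8 @ bit 24 → (0x867519bb>>24)&0xff = 0x86
id:4 @ bit 20 → (0x867519bb>>20)&0xf = 0x7
addr_hi:3 @ bit 17 → (0x867519bb>>17)&0x7 = 0x2  ←
bank:16 @ bit 1 → (0x867519bb>>1)&0xffff = 0x8cdd
ver:1 @ bit 0 → (0x867519bb>>0)&0x1 = 0x1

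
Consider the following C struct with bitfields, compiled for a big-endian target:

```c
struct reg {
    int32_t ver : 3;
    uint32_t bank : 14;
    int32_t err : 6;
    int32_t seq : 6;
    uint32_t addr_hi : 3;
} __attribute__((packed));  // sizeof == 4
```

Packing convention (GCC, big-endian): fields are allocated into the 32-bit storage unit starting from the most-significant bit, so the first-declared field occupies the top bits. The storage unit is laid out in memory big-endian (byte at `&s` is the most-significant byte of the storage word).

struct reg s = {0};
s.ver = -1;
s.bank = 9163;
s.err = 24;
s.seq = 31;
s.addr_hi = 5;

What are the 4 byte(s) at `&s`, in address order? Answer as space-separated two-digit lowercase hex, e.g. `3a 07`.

ver:3 = -1 → 0x7 << 29 → word 0xe0000000
bank:14 = 9163 → 0x23cb << 15 → word 0xf1e58000
err:6 = 24 → 0x18 << 9 → word 0xf1e5b000
seq:6 = 31 → 0x1f << 3 → word 0xf1e5b0f8
addr_hi:3 = 5 → 0x5 << 0 → word 0xf1e5b0fd
word = 0xf1e5b0fd → big-endian bytes:
  [0]=0xf1  [1]=0xe5  [2]=0xb0  [3]=0xfd

f1 e5 b0 fd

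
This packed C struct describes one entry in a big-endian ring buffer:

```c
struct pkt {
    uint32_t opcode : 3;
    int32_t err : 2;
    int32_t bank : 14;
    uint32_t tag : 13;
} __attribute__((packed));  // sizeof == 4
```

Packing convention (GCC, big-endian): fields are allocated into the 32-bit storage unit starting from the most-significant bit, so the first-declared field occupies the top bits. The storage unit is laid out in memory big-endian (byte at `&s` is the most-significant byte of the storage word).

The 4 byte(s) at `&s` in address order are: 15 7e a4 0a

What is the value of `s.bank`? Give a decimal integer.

-5131

[0]=0x15 [1]=0x7e [2]=0xa4 [3]=0x0a (big-endian) → word 0x157ea40a
opcode [29+:3] = (word>>29) & 0x7 = 0
err [27+:2] = (word>>27) & 0x3 = 2
bank [13+:14] = (word>>13) & 0x3fff = 11253  ←
tag [0+:13] = (word>>0) & 0x1fff = 1034
bank signed 14b, MSB=1: 11253 - 16384 = -5131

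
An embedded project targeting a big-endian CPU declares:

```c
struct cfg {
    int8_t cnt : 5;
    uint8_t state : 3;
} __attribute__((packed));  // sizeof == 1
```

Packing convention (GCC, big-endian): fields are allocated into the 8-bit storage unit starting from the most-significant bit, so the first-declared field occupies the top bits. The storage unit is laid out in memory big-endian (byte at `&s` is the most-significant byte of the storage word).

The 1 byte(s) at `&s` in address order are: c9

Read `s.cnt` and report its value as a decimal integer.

[0]=0xc9 (big-endian) → word 0xc9
cnt:5 @ bit 3 → (0xc9>>3)&0x1f = 0x19  ←
state:3 @ bit 0 → (0xc9>>0)&0x7 = 0x1
cnt signed 5b, MSB=1: 25 - 32 = -7

-7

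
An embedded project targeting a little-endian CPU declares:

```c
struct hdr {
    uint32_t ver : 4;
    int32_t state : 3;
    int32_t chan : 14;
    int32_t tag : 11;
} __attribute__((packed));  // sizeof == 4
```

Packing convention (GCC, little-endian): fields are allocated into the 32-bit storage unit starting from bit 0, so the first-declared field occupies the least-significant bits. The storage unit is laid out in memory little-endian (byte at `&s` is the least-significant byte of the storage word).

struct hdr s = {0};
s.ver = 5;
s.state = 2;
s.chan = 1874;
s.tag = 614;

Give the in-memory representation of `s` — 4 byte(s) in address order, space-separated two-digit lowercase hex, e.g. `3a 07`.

25 a9 c3 4c

ver:4 = 5 → 0x5 << 0 → word 0x00000005
state:3 = 2 → 0x2 << 4 → word 0x00000025
chan:14 = 1874 → 0x752 << 7 → word 0x0003a925
tag:11 = 614 → 0x266 << 21 → word 0x4cc3a925
word = 0x4cc3a925 → little-endian bytes:
  [0]=0x25  [1]=0xa9  [2]=0xc3  [3]=0x4c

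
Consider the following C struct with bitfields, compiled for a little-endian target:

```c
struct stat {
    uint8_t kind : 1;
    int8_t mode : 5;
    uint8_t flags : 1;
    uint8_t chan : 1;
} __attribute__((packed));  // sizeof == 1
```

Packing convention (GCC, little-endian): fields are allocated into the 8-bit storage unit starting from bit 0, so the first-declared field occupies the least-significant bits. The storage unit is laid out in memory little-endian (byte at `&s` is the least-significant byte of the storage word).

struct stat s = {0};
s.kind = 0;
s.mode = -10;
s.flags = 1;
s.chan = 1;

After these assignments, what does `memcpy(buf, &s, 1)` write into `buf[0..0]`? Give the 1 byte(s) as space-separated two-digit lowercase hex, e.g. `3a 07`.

[0+:1] kind=0 & 0x1 = 0x0; word=0x00
[1+:5] mode=-10 & 0x1f = 0x16; word=0x2c
[6+:1] flags=1 & 0x1 = 0x1; word=0x6c
[7+:1] chan=1 & 0x1 = 0x1; word=0xec
word = 0xec → little-endian bytes:
  [0]=0xec

ec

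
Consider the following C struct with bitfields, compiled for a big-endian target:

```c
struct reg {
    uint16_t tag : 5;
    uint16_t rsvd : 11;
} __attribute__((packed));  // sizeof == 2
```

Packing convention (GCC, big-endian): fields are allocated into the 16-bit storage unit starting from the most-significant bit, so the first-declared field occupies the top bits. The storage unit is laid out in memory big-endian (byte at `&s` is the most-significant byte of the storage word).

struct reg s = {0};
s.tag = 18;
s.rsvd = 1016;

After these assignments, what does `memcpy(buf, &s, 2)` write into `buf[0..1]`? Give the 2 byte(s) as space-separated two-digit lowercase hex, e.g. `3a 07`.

93 f8

tag (5b) val=18 bits=0x12 at bit 11: 0x9000
rsvd (11b) val=1016 bits=0x3f8 at bit 0: 0x93f8
word = 0x93f8 → big-endian bytes:
  [0]=0x93  [1]=0xf8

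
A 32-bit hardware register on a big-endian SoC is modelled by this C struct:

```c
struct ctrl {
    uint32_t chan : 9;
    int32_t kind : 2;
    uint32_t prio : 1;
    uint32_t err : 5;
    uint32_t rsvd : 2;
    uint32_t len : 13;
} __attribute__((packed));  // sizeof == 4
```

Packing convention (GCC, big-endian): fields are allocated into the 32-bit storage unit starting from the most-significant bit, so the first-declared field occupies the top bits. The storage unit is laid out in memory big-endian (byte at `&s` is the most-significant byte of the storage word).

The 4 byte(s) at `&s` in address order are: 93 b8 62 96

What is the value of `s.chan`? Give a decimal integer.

[0]=0x93 [1]=0xb8 [2]=0x62 [3]=0x96 (big-endian) → word 0x93b86296
chan [23+:9] = (word>>23) & 0x1ff = 295  ←
kind [21+:2] = (word>>21) & 0x3 = 1
prio [20+:1] = (word>>20) & 0x1 = 1
err [15+:5] = (word>>15) & 0x1f = 16
rsvd [13+:2] = (word>>13) & 0x3 = 3
len [0+:13] = (word>>0) & 0x1fff = 662

295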